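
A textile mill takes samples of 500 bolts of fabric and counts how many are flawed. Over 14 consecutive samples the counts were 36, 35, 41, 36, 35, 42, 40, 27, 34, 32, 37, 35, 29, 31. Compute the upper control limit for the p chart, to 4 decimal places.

p̄ = Σdᵢ / (k·n) = 490 / (14 × 500) = 0.07000
UCL = p̄ + 3·√(p̄(1−p̄)/n) = 0.07000 + 3 × √(0.07000×0.93000/500) = 0.07000 + 3 × 0.01141 = 0.10423

0.1042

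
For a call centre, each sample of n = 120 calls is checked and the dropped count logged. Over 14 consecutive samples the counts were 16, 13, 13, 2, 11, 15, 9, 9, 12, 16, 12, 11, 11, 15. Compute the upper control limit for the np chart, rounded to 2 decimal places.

p̄ = Σdᵢ / (k·n) = 165 / (14 × 120) = 0.09821
UCL = np̄ + 3·√(np̄(1−p̄)) = 11.7857 + 3 × √(11.7857×0.90179) = 11.7857 + 3 × 3.2601 = 21.5660

21.57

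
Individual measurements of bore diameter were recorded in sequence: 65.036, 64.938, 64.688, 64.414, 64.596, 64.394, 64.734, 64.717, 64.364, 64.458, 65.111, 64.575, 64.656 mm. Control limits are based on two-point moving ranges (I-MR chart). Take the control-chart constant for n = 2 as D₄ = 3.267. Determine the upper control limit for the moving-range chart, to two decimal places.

0.84

Moving ranges: 0.098, 0.250, 0.274, 0.182, 0.202, 0.340, 0.017, 0.353, 0.094, 0.653, 0.536, 0.081; M̄R̄ = 3.0800 / 12 = 0.2567
UCL_MR = D₄·M̄R̄ = 3.267 × 0.2567 = 0.8385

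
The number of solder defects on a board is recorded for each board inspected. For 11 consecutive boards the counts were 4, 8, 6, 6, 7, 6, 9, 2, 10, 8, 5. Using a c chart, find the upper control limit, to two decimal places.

14.08

c̄ = (4 + 8 + 6 + 6 + 7 + 6 + 9 + 2 + 10 + 8 + 5) / 11 = 71 / 11 = 6.4545
UCL = c̄ + 3√c̄ = 6.4545 + 3 × √6.4545 = 6.4545 + 3 × 2.5406 = 14.0763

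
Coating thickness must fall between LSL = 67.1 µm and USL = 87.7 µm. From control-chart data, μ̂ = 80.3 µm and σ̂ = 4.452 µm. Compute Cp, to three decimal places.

0.771

Cp = (USL − LSL) / (6σ̂) = (87.7 − 67.1) / (6 × 4.452) = 20.6000 / 26.7120 = 0.7712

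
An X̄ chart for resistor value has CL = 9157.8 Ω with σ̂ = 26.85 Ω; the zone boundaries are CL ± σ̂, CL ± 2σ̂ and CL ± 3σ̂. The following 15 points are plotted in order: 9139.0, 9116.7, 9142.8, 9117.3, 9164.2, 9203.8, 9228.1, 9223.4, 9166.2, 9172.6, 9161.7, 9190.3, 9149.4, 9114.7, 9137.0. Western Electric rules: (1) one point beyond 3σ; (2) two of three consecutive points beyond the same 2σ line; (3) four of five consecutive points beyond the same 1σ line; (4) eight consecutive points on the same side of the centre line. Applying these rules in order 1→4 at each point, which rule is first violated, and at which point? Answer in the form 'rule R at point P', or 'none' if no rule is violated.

rule 2 at point 8

Zone of each point (C = within 1σ̂, B = 1σ̂–2σ̂, A = 2σ̂–3σ̂, * = beyond 3σ̂; sign = side of CL): 1:-C, 2:-B, 3:-C, 4:-B, 5:+C, 6:+B, 7:+A, 8:+A, 9:+C, 10:+C, 11:+C, 12:+B, 13:-C, 14:-B, 15:-C
Rule 2 (two of three consecutive points beyond the same 2σ limit) is satisfied at point 8.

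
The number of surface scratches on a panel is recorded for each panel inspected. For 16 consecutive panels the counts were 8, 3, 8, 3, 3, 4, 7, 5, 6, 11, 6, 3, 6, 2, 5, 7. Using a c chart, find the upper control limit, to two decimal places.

c̄ = (8 + 3 + 8 + 3 + 3 + 4 + 7 + 5 + 6 + 11 + 6 + 3 + 6 + 2 + 5 + 7) / 16 = 87 / 16 = 5.4375
UCL = c̄ + 3√c̄ = 5.4375 + 3 × √5.4375 = 5.4375 + 3 × 2.3318 = 12.4330

12.43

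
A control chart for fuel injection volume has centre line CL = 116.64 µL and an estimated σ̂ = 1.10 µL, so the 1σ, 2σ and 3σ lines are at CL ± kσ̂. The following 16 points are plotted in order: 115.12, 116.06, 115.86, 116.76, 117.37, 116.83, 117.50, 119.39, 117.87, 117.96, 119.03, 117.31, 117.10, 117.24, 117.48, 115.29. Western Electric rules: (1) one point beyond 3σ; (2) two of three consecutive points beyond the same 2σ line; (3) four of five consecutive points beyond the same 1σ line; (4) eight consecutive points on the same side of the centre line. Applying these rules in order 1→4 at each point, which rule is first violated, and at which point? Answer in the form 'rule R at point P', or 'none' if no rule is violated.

Zone of each point (C = within 1σ̂, B = 1σ̂–2σ̂, A = 2σ̂–3σ̂, * = beyond 3σ̂; sign = side of CL): 1:-B, 2:-C, 3:-C, 4:+C, 5:+C, 6:+C, 7:+C, 8:+A, 9:+B, 10:+B, 11:+A, 12:+C, 13:+C, 14:+C, 15:+C, 16:-B
Rule 3 (four of five consecutive points beyond the same 1σ limit) is satisfied at point 11.

rule 3 at point 11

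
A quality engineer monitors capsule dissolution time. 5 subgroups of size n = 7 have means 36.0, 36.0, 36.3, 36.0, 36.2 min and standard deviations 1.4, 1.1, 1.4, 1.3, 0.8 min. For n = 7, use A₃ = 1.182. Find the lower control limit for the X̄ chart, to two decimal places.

X̄̄ = (36.0 + 36.0 + 36.3 + 36.0 + 36.2) / 5 = 36.1000
s̄ = (1.4 + 1.1 + 1.4 + 1.3 + 0.8) / 5 = 1.2000
LCL = X̄̄ − A₃·s̄ = 36.1000 − 1.182 × 1.2000 = 34.6816

34.68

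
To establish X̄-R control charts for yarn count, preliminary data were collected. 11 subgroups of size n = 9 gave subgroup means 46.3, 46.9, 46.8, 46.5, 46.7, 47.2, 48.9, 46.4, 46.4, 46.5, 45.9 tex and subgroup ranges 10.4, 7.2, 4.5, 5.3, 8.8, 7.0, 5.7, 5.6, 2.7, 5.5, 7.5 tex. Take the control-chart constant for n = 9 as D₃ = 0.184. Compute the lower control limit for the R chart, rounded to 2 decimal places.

1.17

R̄ = (10.4 + 7.2 + 4.5 + 5.3 + 8.8 + 7.0 + 5.7 + 5.6 + 2.7 + 5.5 + 7.5) / 11 = 70.2000 / 11 = 6.3818
LCL_R = D₃·R̄ = 0.184 × 6.3818 = 1.1743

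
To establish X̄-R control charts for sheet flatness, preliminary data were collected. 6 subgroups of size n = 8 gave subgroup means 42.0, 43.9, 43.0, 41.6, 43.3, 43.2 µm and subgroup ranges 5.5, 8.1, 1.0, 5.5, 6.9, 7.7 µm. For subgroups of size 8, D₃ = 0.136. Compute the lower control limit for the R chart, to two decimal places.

R̄ = (5.5 + 8.1 + 1.0 + 5.5 + 6.9 + 7.7) / 6 = 34.7000 / 6 = 5.7833
LCL_R = D₃·R̄ = 0.136 × 5.7833 = 0.7865

0.79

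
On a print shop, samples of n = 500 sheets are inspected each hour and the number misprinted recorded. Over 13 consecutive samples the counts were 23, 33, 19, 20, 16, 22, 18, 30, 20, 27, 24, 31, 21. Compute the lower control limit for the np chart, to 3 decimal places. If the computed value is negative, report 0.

9.221

p̄ = Σdᵢ / (k·n) = 304 / (13 × 500) = 0.04677
LCL = np̄ − 3·√(np̄(1−p̄)) = 23.3846 − 3 × 4.7213 = 9.2206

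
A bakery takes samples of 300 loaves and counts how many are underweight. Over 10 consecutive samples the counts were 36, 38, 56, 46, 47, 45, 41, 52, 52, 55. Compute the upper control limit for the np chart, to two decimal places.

p̄ = Σdᵢ / (k·n) = 468 / (10 × 300) = 0.15600
UCL = np̄ + 3·√(np̄(1−p̄)) = 46.8000 + 3 × √(46.8000×0.84400) = 46.8000 + 3 × 6.2848 = 65.6545

65.65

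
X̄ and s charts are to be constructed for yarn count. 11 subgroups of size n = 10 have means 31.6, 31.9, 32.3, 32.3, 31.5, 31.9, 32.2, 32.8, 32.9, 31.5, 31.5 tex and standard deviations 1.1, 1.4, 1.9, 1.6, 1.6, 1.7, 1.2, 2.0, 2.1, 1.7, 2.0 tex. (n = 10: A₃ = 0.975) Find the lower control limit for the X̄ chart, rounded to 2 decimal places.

X̄̄ = (31.6 + 31.9 + 32.3 + 32.3 + 31.5 + 31.9 + 32.2 + 32.8 + 32.9 + 31.5 + 31.5) / 11 = 32.0364
s̄ = (1.1 + 1.4 + 1.9 + 1.6 + 1.6 + 1.7 + 1.2 + 2.0 + 2.1 + 1.7 + 2.0) / 11 = 1.6636
LCL = X̄̄ − A₃·s̄ = 32.0364 − 0.975 × 1.6636 = 30.4143

30.41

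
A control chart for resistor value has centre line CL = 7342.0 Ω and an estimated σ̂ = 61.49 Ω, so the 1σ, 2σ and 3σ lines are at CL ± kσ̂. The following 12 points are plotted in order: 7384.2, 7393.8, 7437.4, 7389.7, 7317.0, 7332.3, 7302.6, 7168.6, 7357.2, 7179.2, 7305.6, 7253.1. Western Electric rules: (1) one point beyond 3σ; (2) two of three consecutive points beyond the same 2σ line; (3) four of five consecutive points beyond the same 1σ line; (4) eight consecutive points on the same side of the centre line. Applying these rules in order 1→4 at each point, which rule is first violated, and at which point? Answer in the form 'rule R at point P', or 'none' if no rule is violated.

Zone of each point (C = within 1σ̂, B = 1σ̂–2σ̂, A = 2σ̂–3σ̂, * = beyond 3σ̂; sign = side of CL): 1:+C, 2:+C, 3:+B, 4:+C, 5:-C, 6:-C, 7:-C, 8:-A, 9:+C, 10:-A, 11:-C, 12:-B
Rule 2 (two of three consecutive points beyond the same 2σ limit) is satisfied at point 10.

rule 2 at point 10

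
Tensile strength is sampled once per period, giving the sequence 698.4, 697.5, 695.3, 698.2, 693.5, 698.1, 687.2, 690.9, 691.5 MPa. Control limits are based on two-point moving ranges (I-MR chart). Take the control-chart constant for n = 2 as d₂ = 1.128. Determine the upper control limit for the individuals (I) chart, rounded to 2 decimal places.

704.65

X̄ = (698.4 + 697.5 + 695.3 + 698.2 + 693.5 + 698.1 + 687.2 + 690.9 + 691.5) / 9 = 694.5111
Moving ranges: 0.9, 2.2, 2.9, 4.7, 4.6, 10.9, 3.7, 0.6; M̄R̄ = 30.5000 / 8 = 3.8125
UCL = X̄ + 3·M̄R̄/d₂ = 694.5111 + 3 × 3.8125 / 1.128 = 704.6507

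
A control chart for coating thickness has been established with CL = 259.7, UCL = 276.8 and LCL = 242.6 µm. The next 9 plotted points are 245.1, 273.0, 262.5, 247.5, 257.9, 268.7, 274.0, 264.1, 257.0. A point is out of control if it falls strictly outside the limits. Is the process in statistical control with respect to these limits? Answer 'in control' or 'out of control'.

in control

All 9 points lie within [242.6, 276.8].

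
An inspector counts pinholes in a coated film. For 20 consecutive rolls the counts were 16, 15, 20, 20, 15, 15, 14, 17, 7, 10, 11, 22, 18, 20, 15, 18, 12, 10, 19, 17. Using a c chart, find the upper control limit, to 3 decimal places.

c̄ = (16 + 15 + 20 + 20 + 15 + 15 + 14 + 17 + 7 + 10 + 11 + 22 + 18 + 20 + 15 + 18 + 12 + 10 + 19 + 17) / 20 = 311 / 20 = 15.5500
UCL = c̄ + 3√c̄ = 15.5500 + 3 × √15.5500 = 15.5500 + 3 × 3.9433 = 27.3800

27.380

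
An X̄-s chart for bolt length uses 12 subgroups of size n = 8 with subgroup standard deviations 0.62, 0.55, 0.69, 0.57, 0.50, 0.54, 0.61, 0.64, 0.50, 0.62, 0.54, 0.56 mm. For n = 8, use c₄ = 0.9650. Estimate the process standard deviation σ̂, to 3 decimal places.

0.599

s̄ = (0.62 + 0.55 + 0.69 + 0.57 + 0.50 + 0.54 + 0.61 + 0.64 + 0.50 + 0.62 + 0.54 + 0.56) / 12 = 0.5783
σ̂ = s̄ / c₄ = 0.5783 / 0.9650 = 0.5993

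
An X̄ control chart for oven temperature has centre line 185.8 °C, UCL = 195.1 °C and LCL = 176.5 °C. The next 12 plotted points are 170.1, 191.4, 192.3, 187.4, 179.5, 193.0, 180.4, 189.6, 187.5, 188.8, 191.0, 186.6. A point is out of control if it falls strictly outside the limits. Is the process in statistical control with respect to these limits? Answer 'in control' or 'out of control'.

out of control

Compare each point to [176.5, 195.1]: sample 1 = 170.1 < LCL.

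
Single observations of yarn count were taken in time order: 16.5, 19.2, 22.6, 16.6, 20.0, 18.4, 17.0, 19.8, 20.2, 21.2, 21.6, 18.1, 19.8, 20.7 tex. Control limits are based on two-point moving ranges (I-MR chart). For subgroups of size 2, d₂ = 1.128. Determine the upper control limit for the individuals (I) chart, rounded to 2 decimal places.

X̄ = (16.5 + 19.2 + 22.6 + 16.6 + 20.0 + 18.4 + 17.0 + 19.8 + 20.2 + 21.2 + 21.6 + 18.1 + 19.8 + 20.7) / 14 = 19.4071
Moving ranges: 2.7, 3.4, 6.0, 3.4, 1.6, 1.4, 2.8, 0.4, 1.0, 0.4, 3.5, 1.7, 0.9; M̄R̄ = 29.2000 / 13 = 2.2462
UCL = X̄ + 3·M̄R̄/d₂ = 19.4071 + 3 × 2.2462 / 1.128 = 25.3810

25.38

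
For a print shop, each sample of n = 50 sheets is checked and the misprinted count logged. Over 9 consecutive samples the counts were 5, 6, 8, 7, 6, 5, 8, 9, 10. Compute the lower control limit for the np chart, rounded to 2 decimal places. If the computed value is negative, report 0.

0.00

p̄ = Σdᵢ / (k·n) = 64 / (9 × 50) = 0.14222
LCL = np̄ − 3·√(np̄(1−p̄)) = 7.1111 − 3 × 2.4698 = -0.2982 → 0 (negative, so LCL = 0)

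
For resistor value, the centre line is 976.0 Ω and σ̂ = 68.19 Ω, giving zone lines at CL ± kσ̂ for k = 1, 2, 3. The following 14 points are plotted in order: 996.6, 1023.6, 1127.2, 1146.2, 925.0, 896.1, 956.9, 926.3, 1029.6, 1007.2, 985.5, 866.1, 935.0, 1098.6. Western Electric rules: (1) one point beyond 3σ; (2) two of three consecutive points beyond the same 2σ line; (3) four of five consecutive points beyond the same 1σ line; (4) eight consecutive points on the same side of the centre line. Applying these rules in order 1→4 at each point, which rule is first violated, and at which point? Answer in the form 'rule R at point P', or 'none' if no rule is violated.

Zone of each point (C = within 1σ̂, B = 1σ̂–2σ̂, A = 2σ̂–3σ̂, * = beyond 3σ̂; sign = side of CL): 1:+C, 2:+C, 3:+A, 4:+A, 5:-C, 6:-B, 7:-C, 8:-C, 9:+C, 10:+C, 11:+C, 12:-B, 13:-C, 14:+B
Rule 2 (two of three consecutive points beyond the same 2σ limit) is satisfied at point 4.

rule 2 at point 4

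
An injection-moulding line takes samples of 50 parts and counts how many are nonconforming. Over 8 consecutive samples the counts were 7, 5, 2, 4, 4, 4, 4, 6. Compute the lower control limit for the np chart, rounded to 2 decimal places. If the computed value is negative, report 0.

p̄ = Σdᵢ / (k·n) = 36 / (8 × 50) = 0.09000
LCL = np̄ − 3·√(np̄(1−p̄)) = 4.5000 − 3 × 2.0236 = -1.5708 → 0 (negative, so LCL = 0)

0.00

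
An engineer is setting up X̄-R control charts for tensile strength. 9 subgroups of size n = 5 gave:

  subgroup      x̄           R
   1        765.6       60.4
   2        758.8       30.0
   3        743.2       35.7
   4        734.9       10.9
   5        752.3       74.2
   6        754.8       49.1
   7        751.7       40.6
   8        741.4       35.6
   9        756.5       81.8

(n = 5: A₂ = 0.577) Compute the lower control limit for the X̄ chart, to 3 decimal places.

X̄̄ = (765.6 + 758.8 + 743.2 + 734.9 + 752.3 + 754.8 + 751.7 + 741.4 + 756.5) / 9 = 6759.2000 / 9 = 751.0222
R̄ = (60.4 + 30.0 + 35.7 + 10.9 + 74.2 + 49.1 + 40.6 + 35.6 + 81.8) / 9 = 418.3000 / 9 = 46.4778
LCL = X̄̄ − A₂·R̄ = 751.0222 − 0.577 × 46.4778 = 724.2045

724.205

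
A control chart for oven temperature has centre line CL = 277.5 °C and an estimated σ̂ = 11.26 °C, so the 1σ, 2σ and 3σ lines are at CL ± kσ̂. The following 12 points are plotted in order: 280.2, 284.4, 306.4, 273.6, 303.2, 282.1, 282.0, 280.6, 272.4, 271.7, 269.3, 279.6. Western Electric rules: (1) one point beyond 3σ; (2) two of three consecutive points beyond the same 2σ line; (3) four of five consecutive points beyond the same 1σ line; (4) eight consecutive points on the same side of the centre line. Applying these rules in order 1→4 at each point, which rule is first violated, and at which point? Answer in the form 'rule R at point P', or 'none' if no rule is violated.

rule 2 at point 5

Zone of each point (C = within 1σ̂, B = 1σ̂–2σ̂, A = 2σ̂–3σ̂, * = beyond 3σ̂; sign = side of CL): 1:+C, 2:+C, 3:+A, 4:-C, 5:+A, 6:+C, 7:+C, 8:+C, 9:-C, 10:-C, 11:-C, 12:+C
Rule 2 (two of three consecutive points beyond the same 2σ limit) is satisfied at point 5.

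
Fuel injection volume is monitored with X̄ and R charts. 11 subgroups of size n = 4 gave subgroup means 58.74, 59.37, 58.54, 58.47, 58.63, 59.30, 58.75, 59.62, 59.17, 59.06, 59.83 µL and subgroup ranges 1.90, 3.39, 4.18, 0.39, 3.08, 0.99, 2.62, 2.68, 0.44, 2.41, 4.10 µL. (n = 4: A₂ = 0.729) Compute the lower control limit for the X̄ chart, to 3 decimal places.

X̄̄ = (58.74 + 59.37 + 58.54 + 58.47 + 58.63 + 59.30 + 58.75 + 59.62 + 59.17 + 59.06 + 59.83) / 11 = 649.4800 / 11 = 59.0436
R̄ = (1.90 + 3.39 + 4.18 + 0.39 + 3.08 + 0.99 + 2.62 + 2.68 + 0.44 + 2.41 + 4.10) / 11 = 26.1800 / 11 = 2.3800
LCL = X̄̄ − A₂·R̄ = 59.0436 − 0.729 × 2.3800 = 57.3086

57.309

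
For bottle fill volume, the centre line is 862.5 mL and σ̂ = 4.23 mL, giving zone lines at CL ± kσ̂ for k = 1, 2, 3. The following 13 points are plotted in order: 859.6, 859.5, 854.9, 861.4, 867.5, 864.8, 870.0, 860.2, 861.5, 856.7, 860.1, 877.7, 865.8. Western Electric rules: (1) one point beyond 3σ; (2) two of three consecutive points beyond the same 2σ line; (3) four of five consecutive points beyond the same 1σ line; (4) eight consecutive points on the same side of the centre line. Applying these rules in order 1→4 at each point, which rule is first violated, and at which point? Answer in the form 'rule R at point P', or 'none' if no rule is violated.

Zone of each point (C = within 1σ̂, B = 1σ̂–2σ̂, A = 2σ̂–3σ̂, * = beyond 3σ̂; sign = side of CL): 1:-C, 2:-C, 3:-B, 4:-C, 5:+B, 6:+C, 7:+B, 8:-C, 9:-C, 10:-B, 11:-C, 12:+*, 13:+C
Rule 1 (one point beyond the 3σ limits) is satisfied at point 12.

rule 1 at point 12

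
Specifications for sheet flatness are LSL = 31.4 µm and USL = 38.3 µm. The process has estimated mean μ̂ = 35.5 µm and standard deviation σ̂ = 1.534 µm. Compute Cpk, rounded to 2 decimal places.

Cpu = (USL − μ̂) / (3σ̂) = (38.3 − 35.5) / (3 × 1.534) = 0.6084; Cpl = (μ̂ − LSL) / (3σ̂) = (35.5 − 31.4) / (3 × 1.534) = 0.8909; Cpk = min(Cpu, Cpl) = 0.6084

0.61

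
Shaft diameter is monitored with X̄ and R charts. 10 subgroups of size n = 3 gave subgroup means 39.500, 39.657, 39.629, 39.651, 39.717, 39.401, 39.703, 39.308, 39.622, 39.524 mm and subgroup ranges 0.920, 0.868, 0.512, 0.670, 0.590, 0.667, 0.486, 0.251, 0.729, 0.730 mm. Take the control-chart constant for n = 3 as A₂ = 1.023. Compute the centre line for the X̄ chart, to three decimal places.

X̄̄ = (39.500 + 39.657 + 39.629 + 39.651 + 39.717 + 39.401 + 39.703 + 39.308 + 39.622 + 39.524) / 10 = 395.7120 / 10 = 39.5712
CL = X̄̄ = 39.5712

39.571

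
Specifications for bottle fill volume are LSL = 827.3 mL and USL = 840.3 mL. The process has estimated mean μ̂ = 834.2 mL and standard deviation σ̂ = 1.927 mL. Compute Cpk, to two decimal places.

1.06

Cpu = (USL − μ̂) / (3σ̂) = (840.3 − 834.2) / (3 × 1.927) = 1.0552; Cpl = (μ̂ − LSL) / (3σ̂) = (834.2 − 827.3) / (3 × 1.927) = 1.1936; Cpk = min(Cpu, Cpl) = 1.0552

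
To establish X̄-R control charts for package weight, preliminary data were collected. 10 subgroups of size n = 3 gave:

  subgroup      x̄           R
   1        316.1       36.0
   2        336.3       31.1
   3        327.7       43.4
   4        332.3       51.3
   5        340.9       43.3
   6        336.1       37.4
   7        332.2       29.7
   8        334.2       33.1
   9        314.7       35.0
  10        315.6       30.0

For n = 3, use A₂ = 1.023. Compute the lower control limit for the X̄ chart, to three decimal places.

290.728

X̄̄ = (316.1 + 336.3 + 327.7 + 332.3 + 340.9 + 336.1 + 332.2 + 334.2 + 314.7 + 315.6) / 10 = 3286.1000 / 10 = 328.6100
R̄ = (36.0 + 31.1 + 43.4 + 51.3 + 43.3 + 37.4 + 29.7 + 33.1 + 35.0 + 30.0) / 10 = 370.3000 / 10 = 37.0300
LCL = X̄̄ − A₂·R̄ = 328.6100 − 1.023 × 37.0300 = 290.7283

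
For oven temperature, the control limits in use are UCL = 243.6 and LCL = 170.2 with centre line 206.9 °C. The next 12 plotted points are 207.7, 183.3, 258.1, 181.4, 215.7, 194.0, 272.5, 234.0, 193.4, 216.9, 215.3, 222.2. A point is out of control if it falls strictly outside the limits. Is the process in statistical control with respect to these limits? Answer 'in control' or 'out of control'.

out of control

Compare each point to [170.2, 243.6]: sample 3 = 258.1 > UCL; sample 7 = 272.5 > UCL.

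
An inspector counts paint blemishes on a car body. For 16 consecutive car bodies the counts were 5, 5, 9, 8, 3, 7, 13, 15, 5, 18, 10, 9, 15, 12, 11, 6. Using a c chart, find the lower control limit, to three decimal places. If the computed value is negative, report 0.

0.221

c̄ = (5 + 5 + 9 + 8 + 3 + 7 + 13 + 15 + 5 + 18 + 10 + 9 + 15 + 12 + 11 + 6) / 16 = 151 / 16 = 9.4375
LCL = c̄ − 3√c̄ = 9.4375 − 3 × 3.0721 = 0.2213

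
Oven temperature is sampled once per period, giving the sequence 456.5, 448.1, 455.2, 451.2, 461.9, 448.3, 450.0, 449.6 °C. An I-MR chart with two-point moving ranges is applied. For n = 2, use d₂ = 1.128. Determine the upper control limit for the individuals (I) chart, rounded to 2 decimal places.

470.04

X̄ = (456.5 + 448.1 + 455.2 + 451.2 + 461.9 + 448.3 + 450.0 + 449.6) / 8 = 452.6000
Moving ranges: 8.4, 7.1, 4.0, 10.7, 13.6, 1.7, 0.4; M̄R̄ = 45.9000 / 7 = 6.5571
UCL = X̄ + 3·M̄R̄/d₂ = 452.6000 + 3 × 6.5571 / 1.128 = 470.0392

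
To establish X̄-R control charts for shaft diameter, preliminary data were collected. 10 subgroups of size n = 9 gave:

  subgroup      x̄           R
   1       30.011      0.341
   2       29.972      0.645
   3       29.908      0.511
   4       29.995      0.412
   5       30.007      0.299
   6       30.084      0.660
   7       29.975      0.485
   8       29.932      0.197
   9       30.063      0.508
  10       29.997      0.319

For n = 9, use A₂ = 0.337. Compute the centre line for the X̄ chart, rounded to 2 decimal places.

X̄̄ = (30.011 + 29.972 + 29.908 + 29.995 + 30.007 + 30.084 + 29.975 + 29.932 + 30.063 + 29.997) / 10 = 299.9440 / 10 = 29.9944
CL = X̄̄ = 29.9944

29.99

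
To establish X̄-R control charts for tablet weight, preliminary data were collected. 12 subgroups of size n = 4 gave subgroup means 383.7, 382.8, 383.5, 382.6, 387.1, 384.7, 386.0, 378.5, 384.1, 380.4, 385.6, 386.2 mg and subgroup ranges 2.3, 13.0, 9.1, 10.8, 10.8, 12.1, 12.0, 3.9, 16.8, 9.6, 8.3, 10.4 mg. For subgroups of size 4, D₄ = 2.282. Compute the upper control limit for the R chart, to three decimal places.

R̄ = (2.3 + 13.0 + 9.1 + 10.8 + 10.8 + 12.1 + 12.0 + 3.9 + 16.8 + 9.6 + 8.3 + 10.4) / 12 = 119.1000 / 12 = 9.9250
UCL_R = D₄·R̄ = 2.282 × 9.9250 = 22.6489

22.649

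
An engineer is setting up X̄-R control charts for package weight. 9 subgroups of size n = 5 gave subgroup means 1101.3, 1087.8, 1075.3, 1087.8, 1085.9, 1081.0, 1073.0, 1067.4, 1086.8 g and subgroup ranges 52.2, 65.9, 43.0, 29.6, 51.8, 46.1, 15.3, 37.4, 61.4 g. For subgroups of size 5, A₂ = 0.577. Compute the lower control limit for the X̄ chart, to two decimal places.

X̄̄ = (1101.3 + 1087.8 + 1075.3 + 1087.8 + 1085.9 + 1081.0 + 1073.0 + 1067.4 + 1086.8) / 9 = 9746.3000 / 9 = 1082.9222
R̄ = (52.2 + 65.9 + 43.0 + 29.6 + 51.8 + 46.1 + 15.3 + 37.4 + 61.4) / 9 = 402.7000 / 9 = 44.7444
LCL = X̄̄ − A₂·R̄ = 1082.9222 − 0.577 × 44.7444 = 1057.1047

1057.10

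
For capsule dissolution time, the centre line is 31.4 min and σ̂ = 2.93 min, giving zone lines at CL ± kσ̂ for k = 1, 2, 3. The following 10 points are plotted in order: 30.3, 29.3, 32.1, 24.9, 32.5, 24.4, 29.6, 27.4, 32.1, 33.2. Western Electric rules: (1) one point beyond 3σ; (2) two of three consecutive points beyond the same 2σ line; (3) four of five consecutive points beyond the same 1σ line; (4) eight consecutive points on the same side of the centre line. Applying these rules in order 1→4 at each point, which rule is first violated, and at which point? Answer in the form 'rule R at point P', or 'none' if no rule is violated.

Zone of each point (C = within 1σ̂, B = 1σ̂–2σ̂, A = 2σ̂–3σ̂, * = beyond 3σ̂; sign = side of CL): 1:-C, 2:-C, 3:+C, 4:-A, 5:+C, 6:-A, 7:-C, 8:-B, 9:+C, 10:+C
Rule 2 (two of three consecutive points beyond the same 2σ limit) is satisfied at point 6.

rule 2 at point 6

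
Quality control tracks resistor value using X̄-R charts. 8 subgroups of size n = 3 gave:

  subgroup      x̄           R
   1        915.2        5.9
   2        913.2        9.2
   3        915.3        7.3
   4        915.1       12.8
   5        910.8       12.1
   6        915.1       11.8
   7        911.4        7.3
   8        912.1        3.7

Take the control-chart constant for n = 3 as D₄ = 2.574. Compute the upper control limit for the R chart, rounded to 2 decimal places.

22.55

R̄ = (5.9 + 9.2 + 7.3 + 12.8 + 12.1 + 11.8 + 7.3 + 3.7) / 8 = 70.1000 / 8 = 8.7625
UCL_R = D₄·R̄ = 2.574 × 8.7625 = 22.5547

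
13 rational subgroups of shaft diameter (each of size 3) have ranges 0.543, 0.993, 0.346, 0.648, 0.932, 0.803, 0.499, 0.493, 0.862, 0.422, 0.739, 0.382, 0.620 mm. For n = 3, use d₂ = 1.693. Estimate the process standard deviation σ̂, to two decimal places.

0.38

R̄ = (0.543 + 0.993 + 0.346 + 0.648 + 0.932 + 0.803 + 0.499 + 0.493 + 0.862 + 0.422 + 0.739 + 0.382 + 0.620) / 13 = 0.6371
σ̂ = R̄ / d₂ = 0.6371 / 1.693 = 0.3763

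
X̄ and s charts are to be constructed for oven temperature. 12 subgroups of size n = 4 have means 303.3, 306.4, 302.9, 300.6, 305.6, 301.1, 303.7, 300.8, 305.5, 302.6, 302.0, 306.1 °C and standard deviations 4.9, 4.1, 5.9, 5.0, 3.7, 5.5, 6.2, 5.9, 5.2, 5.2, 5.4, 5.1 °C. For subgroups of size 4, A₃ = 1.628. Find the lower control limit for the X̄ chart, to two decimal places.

294.96

X̄̄ = (303.3 + 306.4 + 302.9 + 300.6 + 305.6 + 301.1 + 303.7 + 300.8 + 305.5 + 302.6 + 302.0 + 306.1) / 12 = 303.3833
s̄ = (4.9 + 4.1 + 5.9 + 5.0 + 3.7 + 5.5 + 6.2 + 5.9 + 5.2 + 5.2 + 5.4 + 5.1) / 12 = 5.1750
LCL = X̄̄ − A₃·s̄ = 303.3833 − 1.628 × 5.1750 = 294.9584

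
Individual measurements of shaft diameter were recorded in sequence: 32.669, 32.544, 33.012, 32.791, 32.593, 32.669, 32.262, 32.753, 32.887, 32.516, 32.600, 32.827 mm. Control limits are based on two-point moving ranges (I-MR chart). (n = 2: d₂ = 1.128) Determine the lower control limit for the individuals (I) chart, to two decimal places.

32.00

X̄ = (32.669 + 32.544 + 33.012 + 32.791 + 32.593 + 32.669 + 32.262 + 32.753 + 32.887 + 32.516 + 32.600 + 32.827) / 12 = 32.6769
Moving ranges: 0.125, 0.468, 0.221, 0.198, 0.076, 0.407, 0.491, 0.134, 0.371, 0.084, 0.227; M̄R̄ = 2.8020 / 11 = 0.2547
LCL = X̄ − 3·M̄R̄/d₂ = 32.6769 − 3 × 0.2547 / 1.128 = 31.9995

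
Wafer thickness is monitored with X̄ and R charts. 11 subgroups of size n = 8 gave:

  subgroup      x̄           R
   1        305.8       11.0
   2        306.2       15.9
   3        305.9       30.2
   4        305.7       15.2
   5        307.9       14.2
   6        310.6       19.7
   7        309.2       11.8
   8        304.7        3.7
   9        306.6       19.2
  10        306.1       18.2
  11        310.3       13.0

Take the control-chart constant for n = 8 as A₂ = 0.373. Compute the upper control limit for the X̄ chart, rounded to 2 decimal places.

X̄̄ = (305.8 + 306.2 + 305.9 + 305.7 + 307.9 + 310.6 + 309.2 + 304.7 + 306.6 + 306.1 + 310.3) / 11 = 3379.0000 / 11 = 307.1818
R̄ = (11.0 + 15.9 + 30.2 + 15.2 + 14.2 + 19.7 + 11.8 + 3.7 + 19.2 + 18.2 + 13.0) / 11 = 172.1000 / 11 = 15.6455
UCL = X̄̄ + A₂·R̄ = 307.1818 + 0.373 × 15.6455 = 313.0176

313.02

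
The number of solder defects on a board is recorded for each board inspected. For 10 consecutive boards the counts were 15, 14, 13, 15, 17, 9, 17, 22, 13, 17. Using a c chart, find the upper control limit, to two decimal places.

26.90

c̄ = (15 + 14 + 13 + 15 + 17 + 9 + 17 + 22 + 13 + 17) / 10 = 152 / 10 = 15.2000
UCL = c̄ + 3√c̄ = 15.2000 + 3 × √15.2000 = 15.2000 + 3 × 3.8987 = 26.8962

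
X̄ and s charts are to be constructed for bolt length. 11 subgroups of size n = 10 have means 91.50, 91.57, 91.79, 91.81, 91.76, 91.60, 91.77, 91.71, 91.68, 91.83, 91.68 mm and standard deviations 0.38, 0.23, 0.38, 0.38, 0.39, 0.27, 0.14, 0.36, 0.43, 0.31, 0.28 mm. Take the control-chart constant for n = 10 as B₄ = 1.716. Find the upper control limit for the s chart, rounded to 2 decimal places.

s̄ = (0.38 + 0.23 + 0.38 + 0.38 + 0.39 + 0.27 + 0.14 + 0.36 + 0.43 + 0.31 + 0.28) / 11 = 0.3227
UCL_s = B₄·s̄ = 1.716 × 0.3227 = 0.5538

0.55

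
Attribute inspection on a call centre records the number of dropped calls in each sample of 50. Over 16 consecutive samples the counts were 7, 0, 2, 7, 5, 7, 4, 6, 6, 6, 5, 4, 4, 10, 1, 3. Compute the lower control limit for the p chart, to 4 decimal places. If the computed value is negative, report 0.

0.0000

p̄ = Σdᵢ / (k·n) = 77 / (16 × 50) = 0.09625
LCL = p̄ − 3·√(p̄(1−p̄)/n) = 0.09625 − 3 × 0.04171 = -0.02888 → 0 (negative, so LCL = 0)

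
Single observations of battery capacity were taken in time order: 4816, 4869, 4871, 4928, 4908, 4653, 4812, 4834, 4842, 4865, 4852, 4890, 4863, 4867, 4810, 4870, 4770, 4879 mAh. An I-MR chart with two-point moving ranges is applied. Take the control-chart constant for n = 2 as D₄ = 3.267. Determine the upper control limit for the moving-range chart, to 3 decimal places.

Moving ranges: 53, 2, 57, 20, 255, 159, 22, 8, 23, 13, 38, 27, 4, 57, 60, 100, 109; M̄R̄ = 1007.0000 / 17 = 59.2353
UCL_MR = D₄·M̄R̄ = 3.267 × 59.2353 = 193.5217

193.522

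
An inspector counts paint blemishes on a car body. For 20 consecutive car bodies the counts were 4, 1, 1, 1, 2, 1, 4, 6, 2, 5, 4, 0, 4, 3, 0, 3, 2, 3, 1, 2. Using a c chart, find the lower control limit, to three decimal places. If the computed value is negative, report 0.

0.000

c̄ = (4 + 1 + 1 + 1 + 2 + 1 + 4 + 6 + 2 + 5 + 4 + 0 + 4 + 3 + 0 + 3 + 2 + 3 + 1 + 2) / 20 = 49 / 20 = 2.4500
LCL = c̄ − 3√c̄ = 2.4500 − 3 × 1.5652 = -2.2457 → 0 (cannot be negative)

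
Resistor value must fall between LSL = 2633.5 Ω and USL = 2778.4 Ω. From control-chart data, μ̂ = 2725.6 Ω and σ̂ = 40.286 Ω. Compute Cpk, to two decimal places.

0.44

Cpu = (USL − μ̂) / (3σ̂) = (2778.4 − 2725.6) / (3 × 40.286) = 0.4369; Cpl = (μ̂ − LSL) / (3σ̂) = (2725.6 − 2633.5) / (3 × 40.286) = 0.7621; Cpk = min(Cpu, Cpl) = 0.4369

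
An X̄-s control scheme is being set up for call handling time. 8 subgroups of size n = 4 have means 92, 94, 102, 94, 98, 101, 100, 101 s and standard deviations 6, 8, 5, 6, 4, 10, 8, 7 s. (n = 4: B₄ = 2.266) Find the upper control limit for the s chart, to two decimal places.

s̄ = (6 + 8 + 5 + 6 + 4 + 10 + 8 + 7) / 8 = 6.7500
UCL_s = B₄·s̄ = 2.266 × 6.7500 = 15.2955

15.30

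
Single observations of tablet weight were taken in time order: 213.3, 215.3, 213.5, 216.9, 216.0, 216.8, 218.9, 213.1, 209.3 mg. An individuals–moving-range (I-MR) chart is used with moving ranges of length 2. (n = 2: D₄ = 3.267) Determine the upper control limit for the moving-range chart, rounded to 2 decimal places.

8.41

Moving ranges: 2.0, 1.8, 3.4, 0.9, 0.8, 2.1, 5.8, 3.8; M̄R̄ = 20.6000 / 8 = 2.5750
UCL_MR = D₄·M̄R̄ = 3.267 × 2.5750 = 8.4125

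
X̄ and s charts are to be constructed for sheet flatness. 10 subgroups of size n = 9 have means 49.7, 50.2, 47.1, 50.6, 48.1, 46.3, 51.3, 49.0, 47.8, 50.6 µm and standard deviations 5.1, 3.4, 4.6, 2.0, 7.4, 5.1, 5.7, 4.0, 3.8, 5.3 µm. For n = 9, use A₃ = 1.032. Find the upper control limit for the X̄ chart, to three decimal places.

X̄̄ = (49.7 + 50.2 + 47.1 + 50.6 + 48.1 + 46.3 + 51.3 + 49.0 + 47.8 + 50.6) / 10 = 49.0700
s̄ = (5.1 + 3.4 + 4.6 + 2.0 + 7.4 + 5.1 + 5.7 + 4.0 + 3.8 + 5.3) / 10 = 4.6400
UCL = X̄̄ + A₃·s̄ = 49.0700 + 1.032 × 4.6400 = 53.8585

53.858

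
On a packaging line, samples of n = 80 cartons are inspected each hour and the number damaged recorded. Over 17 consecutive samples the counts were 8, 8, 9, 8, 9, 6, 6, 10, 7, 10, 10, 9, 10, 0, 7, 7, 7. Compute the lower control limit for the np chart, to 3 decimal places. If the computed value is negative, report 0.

0.000

p̄ = Σdᵢ / (k·n) = 131 / (17 × 80) = 0.09632
LCL = np̄ − 3·√(np̄(1−p̄)) = 7.7059 − 3 × 2.6389 = -0.2107 → 0 (negative, so LCL = 0)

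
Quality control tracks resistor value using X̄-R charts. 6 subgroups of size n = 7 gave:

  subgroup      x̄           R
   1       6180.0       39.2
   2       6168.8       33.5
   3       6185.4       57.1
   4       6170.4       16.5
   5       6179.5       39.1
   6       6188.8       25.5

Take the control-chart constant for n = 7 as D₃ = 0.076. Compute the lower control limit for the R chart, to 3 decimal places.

2.671

R̄ = (39.2 + 33.5 + 57.1 + 16.5 + 39.1 + 25.5) / 6 = 210.9000 / 6 = 35.1500
LCL_R = D₃·R̄ = 0.076 × 35.1500 = 2.6714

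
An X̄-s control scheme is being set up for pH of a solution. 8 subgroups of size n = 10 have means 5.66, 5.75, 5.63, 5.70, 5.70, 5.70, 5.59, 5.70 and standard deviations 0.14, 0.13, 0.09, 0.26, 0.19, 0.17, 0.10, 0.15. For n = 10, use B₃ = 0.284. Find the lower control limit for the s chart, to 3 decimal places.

s̄ = (0.14 + 0.13 + 0.09 + 0.26 + 0.19 + 0.17 + 0.10 + 0.15) / 8 = 0.1537
LCL_s = B₃·s̄ = 0.284 × 0.1537 = 0.0437

0.044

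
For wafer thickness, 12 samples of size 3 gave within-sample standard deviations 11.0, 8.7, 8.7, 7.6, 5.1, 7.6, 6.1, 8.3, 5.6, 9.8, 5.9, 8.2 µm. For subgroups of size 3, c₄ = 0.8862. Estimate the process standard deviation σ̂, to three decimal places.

8.708

s̄ = (11.0 + 8.7 + 8.7 + 7.6 + 5.1 + 7.6 + 6.1 + 8.3 + 5.6 + 9.8 + 5.9 + 8.2) / 12 = 7.7167
σ̂ = s̄ / c₄ = 7.7167 / 0.8862 = 8.7076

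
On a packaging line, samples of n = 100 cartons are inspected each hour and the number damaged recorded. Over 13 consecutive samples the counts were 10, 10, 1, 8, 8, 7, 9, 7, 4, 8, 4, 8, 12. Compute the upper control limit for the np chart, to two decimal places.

15.23

p̄ = Σdᵢ / (k·n) = 96 / (13 × 100) = 0.07385
UCL = np̄ + 3·√(np̄(1−p̄)) = 7.3846 + 3 × √(7.3846×0.92615) = 7.3846 + 3 × 2.6152 = 15.2302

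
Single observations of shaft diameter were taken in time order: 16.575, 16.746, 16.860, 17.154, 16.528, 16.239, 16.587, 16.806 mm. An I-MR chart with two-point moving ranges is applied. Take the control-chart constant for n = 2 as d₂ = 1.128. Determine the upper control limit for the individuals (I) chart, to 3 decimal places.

17.470

X̄ = (16.575 + 16.746 + 16.860 + 17.154 + 16.528 + 16.239 + 16.587 + 16.806) / 8 = 16.6869
Moving ranges: 0.171, 0.114, 0.294, 0.626, 0.289, 0.348, 0.219; M̄R̄ = 2.0610 / 7 = 0.2944
UCL = X̄ + 3·M̄R̄/d₂ = 16.6869 + 3 × 0.2944 / 1.128 = 17.4699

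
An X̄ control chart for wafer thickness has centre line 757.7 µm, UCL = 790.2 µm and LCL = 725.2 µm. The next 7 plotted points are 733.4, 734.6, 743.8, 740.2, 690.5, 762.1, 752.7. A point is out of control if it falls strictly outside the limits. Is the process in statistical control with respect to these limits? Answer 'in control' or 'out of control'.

out of control

Compare each point to [725.2, 790.2]: sample 5 = 690.5 < LCL.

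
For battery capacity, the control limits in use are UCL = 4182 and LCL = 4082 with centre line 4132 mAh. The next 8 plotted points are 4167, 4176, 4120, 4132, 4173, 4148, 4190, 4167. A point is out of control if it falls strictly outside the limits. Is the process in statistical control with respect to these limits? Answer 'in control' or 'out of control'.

Compare each point to [4082, 4182]: sample 7 = 4190 > UCL.

out of control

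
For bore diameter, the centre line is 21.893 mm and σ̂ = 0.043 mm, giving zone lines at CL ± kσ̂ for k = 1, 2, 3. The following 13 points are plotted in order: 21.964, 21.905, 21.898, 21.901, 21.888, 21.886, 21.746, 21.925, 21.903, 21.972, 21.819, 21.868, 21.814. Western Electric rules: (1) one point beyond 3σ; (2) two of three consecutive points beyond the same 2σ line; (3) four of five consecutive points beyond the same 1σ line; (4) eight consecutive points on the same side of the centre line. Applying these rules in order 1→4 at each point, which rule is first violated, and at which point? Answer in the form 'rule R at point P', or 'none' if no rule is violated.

rule 1 at point 7

Zone of each point (C = within 1σ̂, B = 1σ̂–2σ̂, A = 2σ̂–3σ̂, * = beyond 3σ̂; sign = side of CL): 1:+B, 2:+C, 3:+C, 4:+C, 5:-C, 6:-C, 7:-*, 8:+C, 9:+C, 10:+B, 11:-B, 12:-C, 13:-B
Rule 1 (one point beyond the 3σ limits) is satisfied at point 7.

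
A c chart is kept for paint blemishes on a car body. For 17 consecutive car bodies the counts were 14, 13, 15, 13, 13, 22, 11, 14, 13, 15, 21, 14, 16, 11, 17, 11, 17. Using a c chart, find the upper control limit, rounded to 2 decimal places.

c̄ = (14 + 13 + 15 + 13 + 13 + 22 + 11 + 14 + 13 + 15 + 21 + 14 + 16 + 11 + 17 + 11 + 17) / 17 = 250 / 17 = 14.7059
UCL = c̄ + 3√c̄ = 14.7059 + 3 × √14.7059 = 14.7059 + 3 × 3.8348 = 26.2104

26.21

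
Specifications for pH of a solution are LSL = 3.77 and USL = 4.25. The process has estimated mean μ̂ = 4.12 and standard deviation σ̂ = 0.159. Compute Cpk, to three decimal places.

Cpu = (USL − μ̂) / (3σ̂) = (4.25 − 4.12) / (3 × 0.159) = 0.2725; Cpl = (μ̂ − LSL) / (3σ̂) = (4.12 − 3.77) / (3 × 0.159) = 0.7338; Cpk = min(Cpu, Cpl) = 0.2725

0.273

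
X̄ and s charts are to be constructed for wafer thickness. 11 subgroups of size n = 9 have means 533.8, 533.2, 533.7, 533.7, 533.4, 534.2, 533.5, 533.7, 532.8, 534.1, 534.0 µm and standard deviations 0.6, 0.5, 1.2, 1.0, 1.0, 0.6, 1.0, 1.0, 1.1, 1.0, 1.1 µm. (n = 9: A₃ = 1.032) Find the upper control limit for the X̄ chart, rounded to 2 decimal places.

534.59

X̄̄ = (533.8 + 533.2 + 533.7 + 533.7 + 533.4 + 534.2 + 533.5 + 533.7 + 532.8 + 534.1 + 534.0) / 11 = 533.6455
s̄ = (0.6 + 0.5 + 1.2 + 1.0 + 1.0 + 0.6 + 1.0 + 1.0 + 1.1 + 1.0 + 1.1) / 11 = 0.9182
UCL = X̄̄ + A₃·s̄ = 533.6455 + 1.032 × 0.9182 = 534.5930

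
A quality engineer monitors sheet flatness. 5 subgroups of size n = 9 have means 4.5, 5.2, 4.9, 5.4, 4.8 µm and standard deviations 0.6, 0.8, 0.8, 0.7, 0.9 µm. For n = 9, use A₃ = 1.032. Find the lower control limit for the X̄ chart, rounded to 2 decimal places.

X̄̄ = (4.5 + 5.2 + 4.9 + 5.4 + 4.8) / 5 = 4.9600
s̄ = (0.6 + 0.8 + 0.8 + 0.7 + 0.9) / 5 = 0.7600
LCL = X̄̄ − A₃·s̄ = 4.9600 − 1.032 × 0.7600 = 4.1757

4.18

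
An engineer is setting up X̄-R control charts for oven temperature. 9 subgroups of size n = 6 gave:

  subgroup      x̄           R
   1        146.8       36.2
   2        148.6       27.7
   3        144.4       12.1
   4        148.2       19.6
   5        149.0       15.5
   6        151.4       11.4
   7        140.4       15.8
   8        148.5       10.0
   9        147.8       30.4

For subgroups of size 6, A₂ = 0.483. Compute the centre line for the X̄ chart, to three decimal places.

X̄̄ = (146.8 + 148.6 + 144.4 + 148.2 + 149.0 + 151.4 + 140.4 + 148.5 + 147.8) / 9 = 1325.1000 / 9 = 147.2333
CL = X̄̄ = 147.2333

147.233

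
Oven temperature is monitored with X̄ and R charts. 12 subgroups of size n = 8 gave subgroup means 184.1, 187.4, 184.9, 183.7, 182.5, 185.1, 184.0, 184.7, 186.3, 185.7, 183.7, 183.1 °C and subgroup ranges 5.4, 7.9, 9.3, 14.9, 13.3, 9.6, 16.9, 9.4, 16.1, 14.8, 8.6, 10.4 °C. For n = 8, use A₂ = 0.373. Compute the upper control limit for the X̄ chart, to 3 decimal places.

188.846

X̄̄ = (184.1 + 187.4 + 184.9 + 183.7 + 182.5 + 185.1 + 184.0 + 184.7 + 186.3 + 185.7 + 183.7 + 183.1) / 12 = 2215.2000 / 12 = 184.6000
R̄ = (5.4 + 7.9 + 9.3 + 14.9 + 13.3 + 9.6 + 16.9 + 9.4 + 16.1 + 14.8 + 8.6 + 10.4) / 12 = 136.6000 / 12 = 11.3833
UCL = X̄̄ + A₂·R̄ = 184.6000 + 0.373 × 11.3833 = 188.8460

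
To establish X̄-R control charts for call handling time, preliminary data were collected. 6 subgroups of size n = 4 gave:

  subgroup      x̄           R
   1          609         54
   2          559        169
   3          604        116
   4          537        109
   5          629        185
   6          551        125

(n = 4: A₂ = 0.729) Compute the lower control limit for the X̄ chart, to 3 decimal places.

489.403

X̄̄ = (609 + 559 + 604 + 537 + 629 + 551) / 6 = 3489.0000 / 6 = 581.5000
R̄ = (54 + 169 + 116 + 109 + 185 + 125) / 6 = 758.0000 / 6 = 126.3333
LCL = X̄̄ − A₂·R̄ = 581.5000 − 0.729 × 126.3333 = 489.4030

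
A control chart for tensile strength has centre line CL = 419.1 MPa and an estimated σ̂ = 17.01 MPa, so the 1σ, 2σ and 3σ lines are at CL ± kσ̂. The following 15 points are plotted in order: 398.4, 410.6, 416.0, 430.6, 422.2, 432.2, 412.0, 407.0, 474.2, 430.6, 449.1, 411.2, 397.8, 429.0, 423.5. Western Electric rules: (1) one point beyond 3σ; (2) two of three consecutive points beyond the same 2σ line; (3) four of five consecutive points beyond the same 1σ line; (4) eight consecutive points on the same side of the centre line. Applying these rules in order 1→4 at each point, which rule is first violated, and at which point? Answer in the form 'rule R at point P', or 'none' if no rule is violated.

Zone of each point (C = within 1σ̂, B = 1σ̂–2σ̂, A = 2σ̂–3σ̂, * = beyond 3σ̂; sign = side of CL): 1:-B, 2:-C, 3:-C, 4:+C, 5:+C, 6:+C, 7:-C, 8:-C, 9:+*, 10:+C, 11:+B, 12:-C, 13:-B, 14:+C, 15:+C
Rule 1 (one point beyond the 3σ limits) is satisfied at point 9.

rule 1 at point 9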